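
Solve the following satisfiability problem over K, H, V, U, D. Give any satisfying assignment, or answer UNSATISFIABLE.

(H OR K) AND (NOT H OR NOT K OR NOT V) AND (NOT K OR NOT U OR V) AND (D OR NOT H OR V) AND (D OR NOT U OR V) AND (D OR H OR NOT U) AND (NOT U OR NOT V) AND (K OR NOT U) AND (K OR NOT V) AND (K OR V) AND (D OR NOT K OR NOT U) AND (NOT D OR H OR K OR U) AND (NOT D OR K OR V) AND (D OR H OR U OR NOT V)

Try K = False:
  (H OR K) forces H = True.
  (K OR NOT U) forces U = False.
  (K OR NOT V) forces V = False.
  clause (K OR V) is falsified — backtrack.
So K = True.
Set H = True.
  then (NOT H OR NOT K OR NOT V) forces V = False.
  then (NOT K OR NOT U OR V) forces U = False.
  then (D OR NOT H OR V) forces D = True.
All clauses satisfied.

K = True, H = True, V = False, U = False, D = True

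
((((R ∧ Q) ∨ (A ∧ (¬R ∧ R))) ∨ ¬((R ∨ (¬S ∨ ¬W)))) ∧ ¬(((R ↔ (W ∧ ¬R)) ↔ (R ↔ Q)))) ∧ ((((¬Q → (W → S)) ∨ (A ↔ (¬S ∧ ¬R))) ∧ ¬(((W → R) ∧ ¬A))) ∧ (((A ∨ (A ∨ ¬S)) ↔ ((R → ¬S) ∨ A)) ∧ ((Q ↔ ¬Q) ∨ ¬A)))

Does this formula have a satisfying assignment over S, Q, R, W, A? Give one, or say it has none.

Unsatisfiable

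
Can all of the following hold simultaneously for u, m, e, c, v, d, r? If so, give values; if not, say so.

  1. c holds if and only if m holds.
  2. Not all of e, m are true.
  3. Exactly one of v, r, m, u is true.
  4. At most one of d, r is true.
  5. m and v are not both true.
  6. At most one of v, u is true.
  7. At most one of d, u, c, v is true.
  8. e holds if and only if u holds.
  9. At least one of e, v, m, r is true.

u=T, m=F, e=T, c=F, v=F, d=F, r=F

  (1) c=F, m=F — same ✓
  (2) {e, m}: 1/2 true — not all ✓
  (3) {v, r, m, u}: 1 true — exactly one ✓
  (4) {d, r}: 0 true — at most one ✓
  (5) m=F, v=F — not both ✓
  (6) {v, u}: 1 true — at most one ✓
  (7) {d, u, c, v}: 1 true — at most one ✓
  (8) e=T, u=T — same ✓
  (9) {e, v, m, r}: 1 true — at least one ✓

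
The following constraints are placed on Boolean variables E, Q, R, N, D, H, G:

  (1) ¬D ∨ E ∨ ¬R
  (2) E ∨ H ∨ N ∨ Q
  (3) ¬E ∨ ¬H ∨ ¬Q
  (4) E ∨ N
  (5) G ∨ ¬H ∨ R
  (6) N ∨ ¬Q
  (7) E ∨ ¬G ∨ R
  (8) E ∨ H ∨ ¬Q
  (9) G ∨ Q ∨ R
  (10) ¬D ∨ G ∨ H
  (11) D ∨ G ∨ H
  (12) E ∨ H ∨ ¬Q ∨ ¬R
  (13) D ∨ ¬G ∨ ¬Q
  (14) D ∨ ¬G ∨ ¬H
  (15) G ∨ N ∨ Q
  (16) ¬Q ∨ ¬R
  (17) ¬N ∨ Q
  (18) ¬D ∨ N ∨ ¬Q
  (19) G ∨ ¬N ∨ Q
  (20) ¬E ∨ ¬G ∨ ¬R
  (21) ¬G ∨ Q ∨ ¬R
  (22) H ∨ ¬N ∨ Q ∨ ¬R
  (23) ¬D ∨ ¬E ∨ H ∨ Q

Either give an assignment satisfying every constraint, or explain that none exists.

E=T; Q=F; R=F; N=F; D=T; H=T; G=T

Set E = True.
Set Q = False.
  then (¬N ∨ Q) forces N = False.
  then (G ∨ N ∨ Q) forces G = True.
  then (¬E ∨ ¬G ∨ ¬R) forces R = False.
Set D = True.
  then (¬D ∨ ¬E ∨ H ∨ Q) forces H = True.
All clauses satisfied.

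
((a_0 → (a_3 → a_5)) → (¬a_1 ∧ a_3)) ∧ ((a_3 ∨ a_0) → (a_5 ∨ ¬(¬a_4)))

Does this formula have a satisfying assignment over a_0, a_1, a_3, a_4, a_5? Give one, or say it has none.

a_0: False, a_1: False, a_3: True, a_4: True, a_5: True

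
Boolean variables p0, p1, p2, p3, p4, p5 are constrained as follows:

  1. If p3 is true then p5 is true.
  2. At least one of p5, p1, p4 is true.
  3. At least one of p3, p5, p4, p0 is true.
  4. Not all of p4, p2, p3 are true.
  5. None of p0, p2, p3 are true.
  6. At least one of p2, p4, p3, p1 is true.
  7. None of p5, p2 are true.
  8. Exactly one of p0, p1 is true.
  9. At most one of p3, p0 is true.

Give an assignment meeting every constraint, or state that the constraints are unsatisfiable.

p0=F, p1=T, p2=F, p3=F, p4=T, p5=F

  (1) p3=F ⇒ p5: vacuous ✓
  (2) {p5, p1, p4}: 2 true — at least one ✓
  (3) {p3, p5, p4, p0}: 1 true — at least one ✓
  (4) {p4, p2, p3}: 1/3 true — not all ✓
  (5) {p0, p2, p3}: 0 true — none ✓
  (6) {p2, p4, p3, p1}: 2 true — at least one ✓
  (7) {p5, p2}: 0 true — none ✓
  (8) {p0, p1}: 1 true — exactly one ✓
  (9) {p3, p0}: 0 true — at most one ✓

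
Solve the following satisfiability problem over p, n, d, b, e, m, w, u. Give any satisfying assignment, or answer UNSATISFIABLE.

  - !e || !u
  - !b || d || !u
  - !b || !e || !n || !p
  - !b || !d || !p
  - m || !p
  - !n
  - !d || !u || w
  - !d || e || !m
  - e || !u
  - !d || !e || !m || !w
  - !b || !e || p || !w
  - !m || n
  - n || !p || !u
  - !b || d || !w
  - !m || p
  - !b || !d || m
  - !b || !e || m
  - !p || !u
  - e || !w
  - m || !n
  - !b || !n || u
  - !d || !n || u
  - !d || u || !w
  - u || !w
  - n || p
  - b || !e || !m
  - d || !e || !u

No satisfying assignment exists.

Case n = True:
  Clause (!n) is falsified — contradiction.
Case n = False:
  (!m || n) forces m = False.
  (m || !p) forces p = False.
  Clause (n || p) is falsified — contradiction.
Both cases fail, so the formula is unsatisfiable.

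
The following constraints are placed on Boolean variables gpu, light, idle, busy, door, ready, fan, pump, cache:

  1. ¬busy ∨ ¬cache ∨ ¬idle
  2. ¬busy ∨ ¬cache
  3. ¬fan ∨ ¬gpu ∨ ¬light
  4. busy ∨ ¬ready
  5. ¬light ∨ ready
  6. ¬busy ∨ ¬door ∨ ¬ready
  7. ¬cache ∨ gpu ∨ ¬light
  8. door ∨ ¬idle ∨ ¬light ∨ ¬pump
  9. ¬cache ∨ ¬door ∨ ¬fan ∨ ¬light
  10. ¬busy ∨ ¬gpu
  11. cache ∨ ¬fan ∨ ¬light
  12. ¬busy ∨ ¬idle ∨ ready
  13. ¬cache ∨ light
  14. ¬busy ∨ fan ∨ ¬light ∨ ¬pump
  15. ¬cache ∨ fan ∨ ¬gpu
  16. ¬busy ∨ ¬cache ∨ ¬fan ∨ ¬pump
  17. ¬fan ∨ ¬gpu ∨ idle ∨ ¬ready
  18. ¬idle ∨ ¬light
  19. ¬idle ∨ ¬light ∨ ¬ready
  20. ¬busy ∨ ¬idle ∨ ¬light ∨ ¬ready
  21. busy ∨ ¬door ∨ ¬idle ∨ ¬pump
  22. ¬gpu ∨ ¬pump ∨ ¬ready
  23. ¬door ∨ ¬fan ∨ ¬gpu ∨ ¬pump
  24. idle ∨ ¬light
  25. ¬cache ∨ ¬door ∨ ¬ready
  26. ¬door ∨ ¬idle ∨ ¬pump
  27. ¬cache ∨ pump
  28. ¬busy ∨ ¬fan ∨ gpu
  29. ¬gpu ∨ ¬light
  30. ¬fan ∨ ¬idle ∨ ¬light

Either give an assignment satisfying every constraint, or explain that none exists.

Set gpu = False.
Set light = False.
  then (¬cache ∨ light) forces cache = False.
Set idle = True.
Set busy = False.
  then (busy ∨ ¬ready) forces ready = False.
Set door = True.
  then (busy ∨ ¬door ∨ ¬idle ∨ ¬pump) forces pump = False.
Set fan = False.
All clauses satisfied.

gpu=F, light=F, idle=T, busy=F, door=T, ready=F, fan=F, pump=F, cache=F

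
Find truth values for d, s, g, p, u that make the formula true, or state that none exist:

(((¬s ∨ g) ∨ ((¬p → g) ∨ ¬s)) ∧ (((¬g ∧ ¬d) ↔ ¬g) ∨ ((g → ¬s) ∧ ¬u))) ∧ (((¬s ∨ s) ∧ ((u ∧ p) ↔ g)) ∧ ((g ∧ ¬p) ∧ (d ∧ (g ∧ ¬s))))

UNSATISFIABLE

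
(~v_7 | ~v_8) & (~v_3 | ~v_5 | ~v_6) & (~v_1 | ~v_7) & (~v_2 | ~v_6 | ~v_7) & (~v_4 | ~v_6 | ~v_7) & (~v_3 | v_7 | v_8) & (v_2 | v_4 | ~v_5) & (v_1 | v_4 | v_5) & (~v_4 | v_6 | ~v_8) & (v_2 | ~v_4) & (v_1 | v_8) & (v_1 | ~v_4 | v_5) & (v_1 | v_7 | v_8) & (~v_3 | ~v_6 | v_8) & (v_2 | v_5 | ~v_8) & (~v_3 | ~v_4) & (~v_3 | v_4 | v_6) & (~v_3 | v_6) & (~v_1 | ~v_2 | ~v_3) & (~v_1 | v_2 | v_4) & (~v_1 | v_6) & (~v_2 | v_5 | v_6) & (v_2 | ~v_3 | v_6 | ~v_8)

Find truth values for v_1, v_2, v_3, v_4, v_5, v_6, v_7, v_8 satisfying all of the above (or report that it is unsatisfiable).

v_1 = True; v_2 = True; v_3 = False; v_4 = True; v_5 = False; v_6 = True; v_7 = False; v_8 = False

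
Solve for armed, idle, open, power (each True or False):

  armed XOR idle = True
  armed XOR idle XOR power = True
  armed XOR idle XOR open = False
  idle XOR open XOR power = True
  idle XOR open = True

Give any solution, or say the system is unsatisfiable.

armed=T, idle=F, open=T, power=F

armed XOR idle = T XOR F = True ✓
armed XOR idle XOR power = T XOR F XOR F = True ✓
armed XOR idle XOR open = T XOR F XOR T = False ✓
idle XOR open XOR power = F XOR T XOR F = True ✓
idle XOR open = F XOR T = True ✓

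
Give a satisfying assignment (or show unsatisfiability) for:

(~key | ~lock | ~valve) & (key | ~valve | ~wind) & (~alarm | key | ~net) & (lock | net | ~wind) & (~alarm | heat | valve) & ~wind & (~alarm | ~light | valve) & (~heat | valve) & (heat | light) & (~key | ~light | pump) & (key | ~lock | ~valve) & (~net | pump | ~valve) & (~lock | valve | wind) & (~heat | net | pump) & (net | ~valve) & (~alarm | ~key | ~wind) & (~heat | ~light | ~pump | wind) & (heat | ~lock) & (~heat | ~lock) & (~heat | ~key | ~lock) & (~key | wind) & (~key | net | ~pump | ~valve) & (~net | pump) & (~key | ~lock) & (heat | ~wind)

Unit clause (~wind) forces wind = False.
In (~key | wind) only ~key is left, so key = False.
Set pump = True.
Set valve = True.
  then (key | ~lock | ~valve) forces lock = False.
  then (net | ~valve) forces net = True.
  then (~alarm | key | ~net) forces alarm = False.
Set heat = False.
  then (heat | light) forces light = True.
All clauses satisfied.

pump: True; valve: True; heat: False; net: True; light: True; wind: False; lock: False; key: False; alarm: False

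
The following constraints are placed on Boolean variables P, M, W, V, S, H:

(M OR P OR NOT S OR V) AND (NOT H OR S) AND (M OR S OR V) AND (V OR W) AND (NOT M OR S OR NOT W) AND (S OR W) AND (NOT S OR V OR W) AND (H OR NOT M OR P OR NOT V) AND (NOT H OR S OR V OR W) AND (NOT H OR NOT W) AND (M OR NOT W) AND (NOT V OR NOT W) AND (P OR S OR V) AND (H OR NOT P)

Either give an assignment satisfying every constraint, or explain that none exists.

P = False; M = False; W = False; V = True; S = True; H = False

Set P = False.
Set M = False.
  then (M OR NOT W) forces W = False.
  then (V OR W) forces V = True.
  then (S OR W) forces S = True.
Set H = False.
All clauses satisfied.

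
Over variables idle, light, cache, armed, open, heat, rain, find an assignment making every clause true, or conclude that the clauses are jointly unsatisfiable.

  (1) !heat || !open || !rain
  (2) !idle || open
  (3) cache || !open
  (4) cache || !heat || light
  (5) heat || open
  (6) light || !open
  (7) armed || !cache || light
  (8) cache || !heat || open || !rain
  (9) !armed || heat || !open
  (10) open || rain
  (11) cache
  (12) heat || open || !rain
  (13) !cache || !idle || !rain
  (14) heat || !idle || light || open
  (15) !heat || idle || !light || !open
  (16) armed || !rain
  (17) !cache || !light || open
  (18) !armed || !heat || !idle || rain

idle = False; light = False; cache = True; armed = True; open = False; heat = True; rain = True

Unit clause (cache) forces cache = True.
Set idle = False.
Set light = False.
  then (light || !open) forces open = False.
  then (armed || !cache || light) forces armed = True.
  then (open || rain) forces rain = True.
  then (heat || open || !rain) forces heat = True.
All clauses satisfied.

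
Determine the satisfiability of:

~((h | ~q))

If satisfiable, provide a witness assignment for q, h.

q = True; h = False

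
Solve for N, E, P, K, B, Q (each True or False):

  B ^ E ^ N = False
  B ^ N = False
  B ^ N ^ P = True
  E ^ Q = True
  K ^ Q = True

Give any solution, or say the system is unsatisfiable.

N=F, E=F, P=T, K=F, B=F, Q=T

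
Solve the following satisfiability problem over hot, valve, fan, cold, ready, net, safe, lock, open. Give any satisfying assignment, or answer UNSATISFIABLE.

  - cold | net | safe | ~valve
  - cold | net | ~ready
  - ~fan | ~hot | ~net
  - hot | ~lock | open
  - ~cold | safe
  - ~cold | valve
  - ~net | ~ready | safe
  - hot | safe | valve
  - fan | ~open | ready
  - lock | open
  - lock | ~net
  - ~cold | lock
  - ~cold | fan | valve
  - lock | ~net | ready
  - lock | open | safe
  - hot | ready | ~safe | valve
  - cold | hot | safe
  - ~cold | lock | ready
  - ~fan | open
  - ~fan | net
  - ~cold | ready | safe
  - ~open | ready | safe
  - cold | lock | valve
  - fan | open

hot = False, valve = True, fan = True, cold = True, ready = True, net = True, safe = True, lock = True, open = True

Set hot = False.
Set valve = True.
Set fan = True.
  then (~fan | open) forces open = True.
  then (~fan | net) forces net = True.
  then (lock | ~net) forces lock = True.
Set cold = True.
  then (~cold | safe) forces safe = True.
Set ready = True.
All clauses satisfied.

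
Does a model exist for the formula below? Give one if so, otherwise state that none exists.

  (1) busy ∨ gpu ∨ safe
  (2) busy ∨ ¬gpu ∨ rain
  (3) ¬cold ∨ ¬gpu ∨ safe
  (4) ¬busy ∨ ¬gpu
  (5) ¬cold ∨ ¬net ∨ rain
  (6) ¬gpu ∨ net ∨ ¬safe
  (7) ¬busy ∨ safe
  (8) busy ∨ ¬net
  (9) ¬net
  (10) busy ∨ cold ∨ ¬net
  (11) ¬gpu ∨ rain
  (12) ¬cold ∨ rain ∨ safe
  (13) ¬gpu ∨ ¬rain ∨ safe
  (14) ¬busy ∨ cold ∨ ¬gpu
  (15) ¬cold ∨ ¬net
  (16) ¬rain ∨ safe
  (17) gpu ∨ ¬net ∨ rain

Unit clause (¬net) forces net = False.
Set cold = True.
Try safe = False:
  (¬cold ∨ ¬gpu ∨ safe) forces gpu = False.
  (busy ∨ gpu ∨ safe) forces busy = True.
  clause (¬busy ∨ safe) is falsified — backtrack.
So safe = True.
  then (¬gpu ∨ net ∨ ¬safe) forces gpu = False.
Set rain = False.
Set busy = False.
All clauses satisfied.

cold = True; safe = True; gpu = False; net = False; rain = False; busy = False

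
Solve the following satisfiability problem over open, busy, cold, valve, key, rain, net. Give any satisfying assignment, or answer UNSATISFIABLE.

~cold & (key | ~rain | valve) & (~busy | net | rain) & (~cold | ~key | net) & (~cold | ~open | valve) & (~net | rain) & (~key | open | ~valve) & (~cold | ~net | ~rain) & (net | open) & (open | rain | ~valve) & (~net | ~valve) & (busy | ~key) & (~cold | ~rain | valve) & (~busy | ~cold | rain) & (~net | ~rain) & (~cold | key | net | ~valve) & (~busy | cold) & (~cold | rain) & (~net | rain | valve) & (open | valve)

Unit clause (~cold) forces cold = False.
In (~busy | cold) only ~busy is left, so busy = False.
In (busy | ~key) only ~key is left, so key = False.
Set open = True.
Set valve = True.
  then (~net | ~valve) forces net = False.
Set rain = True.
All clauses satisfied.

open = True; busy = False; cold = False; valve = True; key = False; rain = True; net = False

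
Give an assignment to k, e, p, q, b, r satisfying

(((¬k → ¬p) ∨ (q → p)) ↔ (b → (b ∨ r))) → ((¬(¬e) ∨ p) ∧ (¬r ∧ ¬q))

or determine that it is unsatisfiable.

k=F, e=T, p=T, q=F, b=F, r=F

  (((¬k → ¬p) ∨ (q → p)) ↔ (b → (b ∨ r))) → ((¬(¬e) ∨ p) ∧ (¬r ∧ ¬q)) = True
    ((¬k → ¬p) ∨ (q → p)) ↔ (b → (b ∨ r)) = True
      (¬k → ¬p) ∨ (q → p) = True
        ¬k → ¬p = False
          ¬k = True
          ¬p = False
        q → p = True
      b → (b ∨ r) = True
        b ∨ r = False
    (¬(¬e) ∨ p) ∧ (¬r ∧ ¬q) = True
      ¬(¬e) ∨ p = True
        ¬(¬e) = True
          ¬e = False
      ¬r ∧ ¬q = True
        ¬r = True
        ¬q = True
The formula evaluates to True.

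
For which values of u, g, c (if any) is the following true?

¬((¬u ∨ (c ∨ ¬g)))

u = True; g = True; c = False

  ¬((¬u ∨ (c ∨ ¬g))) = True
    ¬u ∨ (c ∨ ¬g) = False
      ¬u = False
      c ∨ ¬g = False
        ¬g = False
The formula evaluates to True.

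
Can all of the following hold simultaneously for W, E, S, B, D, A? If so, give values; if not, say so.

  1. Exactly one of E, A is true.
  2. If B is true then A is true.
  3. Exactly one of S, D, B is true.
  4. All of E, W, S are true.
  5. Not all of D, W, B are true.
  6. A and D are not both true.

W=T, E=T, S=T, B=F, D=F, A=F

  (1) {E, A}: 1 true — exactly one ✓
  (2) B=F ⇒ A: vacuous ✓
  (3) {S, D, B}: 1 true — exactly one ✓
  (4) {E, W, S}: all 3 true ✓
  (5) {D, W, B}: 1/3 true — not all ✓
  (6) A=F, D=F — not both ✓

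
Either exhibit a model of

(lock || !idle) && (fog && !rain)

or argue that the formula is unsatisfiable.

idle = False; lock = False; fog = True; rain = False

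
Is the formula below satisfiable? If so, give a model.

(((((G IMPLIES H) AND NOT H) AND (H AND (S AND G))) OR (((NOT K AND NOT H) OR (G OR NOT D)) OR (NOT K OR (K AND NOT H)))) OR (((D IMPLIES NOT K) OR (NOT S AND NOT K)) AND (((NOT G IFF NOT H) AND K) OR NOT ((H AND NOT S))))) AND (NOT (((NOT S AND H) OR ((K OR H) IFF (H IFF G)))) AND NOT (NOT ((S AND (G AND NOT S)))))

No satisfying assignment exists.

The conjunct NOT (NOT ((S AND (G AND NOT S)))) is unsatisfiable on its own:
  G=F, S=F: evaluates to False.
  G=F, S=T: evaluates to False.
  G=T, S=F: evaluates to False.
  G=T, S=T: evaluates to False.
So the whole conjunction is unsatisfiable.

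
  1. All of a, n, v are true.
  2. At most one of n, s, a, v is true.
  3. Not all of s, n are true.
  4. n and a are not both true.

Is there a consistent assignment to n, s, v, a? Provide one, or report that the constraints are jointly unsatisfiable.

The formula is unsatisfiable.

Case n = True:
  (1) forces a = True.
  Constraint (2) is violated (n=T, a=T) — contradiction.
Case n = False:
  Constraint (1) is violated (n=F) — contradiction.
Both cases fail — unsatisfiable.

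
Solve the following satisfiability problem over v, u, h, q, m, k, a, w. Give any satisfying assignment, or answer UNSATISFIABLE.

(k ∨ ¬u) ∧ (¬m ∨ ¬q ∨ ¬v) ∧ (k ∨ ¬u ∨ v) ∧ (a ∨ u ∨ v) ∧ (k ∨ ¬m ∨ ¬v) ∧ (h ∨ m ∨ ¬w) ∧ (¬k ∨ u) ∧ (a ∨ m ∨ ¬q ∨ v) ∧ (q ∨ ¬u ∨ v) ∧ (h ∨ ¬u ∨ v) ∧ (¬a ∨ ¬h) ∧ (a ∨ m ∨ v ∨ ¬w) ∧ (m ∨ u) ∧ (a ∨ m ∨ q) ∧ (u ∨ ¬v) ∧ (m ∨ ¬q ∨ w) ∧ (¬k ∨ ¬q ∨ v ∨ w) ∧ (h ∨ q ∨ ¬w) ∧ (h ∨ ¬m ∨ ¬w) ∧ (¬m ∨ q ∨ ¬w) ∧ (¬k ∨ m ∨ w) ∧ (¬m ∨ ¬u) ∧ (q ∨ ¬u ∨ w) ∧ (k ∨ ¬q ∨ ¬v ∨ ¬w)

Set v = False.
Set u = False.
  then (a ∨ u ∨ v) forces a = True.
  then (¬k ∨ u) forces k = False.
  then (¬a ∨ ¬h) forces h = False.
  then (m ∨ u) forces m = True.
  then (h ∨ ¬m ∨ ¬w) forces w = False.
Set q = True.
All clauses satisfied.

v: False; u: False; h: False; q: True; m: True; k: False; a: True; w: False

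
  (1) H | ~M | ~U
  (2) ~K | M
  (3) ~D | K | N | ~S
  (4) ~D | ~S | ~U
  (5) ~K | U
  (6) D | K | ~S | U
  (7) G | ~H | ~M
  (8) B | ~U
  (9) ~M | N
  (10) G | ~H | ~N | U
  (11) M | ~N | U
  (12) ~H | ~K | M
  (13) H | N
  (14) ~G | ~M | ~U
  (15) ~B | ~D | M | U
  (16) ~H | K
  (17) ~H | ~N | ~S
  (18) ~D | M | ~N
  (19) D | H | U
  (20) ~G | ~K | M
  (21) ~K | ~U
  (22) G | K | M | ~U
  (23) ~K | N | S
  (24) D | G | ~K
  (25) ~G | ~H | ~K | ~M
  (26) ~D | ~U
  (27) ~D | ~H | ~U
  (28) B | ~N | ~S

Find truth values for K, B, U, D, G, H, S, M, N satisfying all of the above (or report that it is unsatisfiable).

K: False; B: True; U: False; D: True; G: True; H: False; S: False; M: True; N: True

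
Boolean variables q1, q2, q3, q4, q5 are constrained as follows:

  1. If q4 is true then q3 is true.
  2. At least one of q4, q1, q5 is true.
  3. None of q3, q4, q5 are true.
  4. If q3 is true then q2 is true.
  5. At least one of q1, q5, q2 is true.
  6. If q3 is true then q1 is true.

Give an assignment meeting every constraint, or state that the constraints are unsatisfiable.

q1: True, q2: False, q3: False, q4: False, q5: False

  (1) q4=F ⇒ q3: vacuous ✓
  (2) {q4, q1, q5}: 1 true — at least one ✓
  (3) {q3, q4, q5}: 0 true — none ✓
  (4) q3=F ⇒ q2: vacuous ✓
  (5) {q1, q5, q2}: 1 true — at least one ✓
  (6) q3=F ⇒ q1: vacuous ✓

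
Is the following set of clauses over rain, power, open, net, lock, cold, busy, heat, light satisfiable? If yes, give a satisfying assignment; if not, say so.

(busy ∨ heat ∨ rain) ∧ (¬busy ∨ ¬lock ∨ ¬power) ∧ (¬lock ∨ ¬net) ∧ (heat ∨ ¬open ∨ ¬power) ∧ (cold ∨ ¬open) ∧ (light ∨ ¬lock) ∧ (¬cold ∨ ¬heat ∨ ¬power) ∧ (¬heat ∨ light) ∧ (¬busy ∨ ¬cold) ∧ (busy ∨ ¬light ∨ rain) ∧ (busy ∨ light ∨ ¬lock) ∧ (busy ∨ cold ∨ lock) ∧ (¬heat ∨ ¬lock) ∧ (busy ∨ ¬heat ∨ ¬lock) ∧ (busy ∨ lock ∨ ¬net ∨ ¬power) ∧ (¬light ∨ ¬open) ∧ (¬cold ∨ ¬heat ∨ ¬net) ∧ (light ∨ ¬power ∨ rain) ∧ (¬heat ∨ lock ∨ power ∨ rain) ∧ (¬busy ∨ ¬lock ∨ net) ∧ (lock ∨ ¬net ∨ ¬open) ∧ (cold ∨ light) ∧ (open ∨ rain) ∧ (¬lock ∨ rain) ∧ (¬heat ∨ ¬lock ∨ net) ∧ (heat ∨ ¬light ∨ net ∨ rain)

rain=T, power=F, open=F, net=F, lock=F, cold=T, busy=F, heat=F, light=T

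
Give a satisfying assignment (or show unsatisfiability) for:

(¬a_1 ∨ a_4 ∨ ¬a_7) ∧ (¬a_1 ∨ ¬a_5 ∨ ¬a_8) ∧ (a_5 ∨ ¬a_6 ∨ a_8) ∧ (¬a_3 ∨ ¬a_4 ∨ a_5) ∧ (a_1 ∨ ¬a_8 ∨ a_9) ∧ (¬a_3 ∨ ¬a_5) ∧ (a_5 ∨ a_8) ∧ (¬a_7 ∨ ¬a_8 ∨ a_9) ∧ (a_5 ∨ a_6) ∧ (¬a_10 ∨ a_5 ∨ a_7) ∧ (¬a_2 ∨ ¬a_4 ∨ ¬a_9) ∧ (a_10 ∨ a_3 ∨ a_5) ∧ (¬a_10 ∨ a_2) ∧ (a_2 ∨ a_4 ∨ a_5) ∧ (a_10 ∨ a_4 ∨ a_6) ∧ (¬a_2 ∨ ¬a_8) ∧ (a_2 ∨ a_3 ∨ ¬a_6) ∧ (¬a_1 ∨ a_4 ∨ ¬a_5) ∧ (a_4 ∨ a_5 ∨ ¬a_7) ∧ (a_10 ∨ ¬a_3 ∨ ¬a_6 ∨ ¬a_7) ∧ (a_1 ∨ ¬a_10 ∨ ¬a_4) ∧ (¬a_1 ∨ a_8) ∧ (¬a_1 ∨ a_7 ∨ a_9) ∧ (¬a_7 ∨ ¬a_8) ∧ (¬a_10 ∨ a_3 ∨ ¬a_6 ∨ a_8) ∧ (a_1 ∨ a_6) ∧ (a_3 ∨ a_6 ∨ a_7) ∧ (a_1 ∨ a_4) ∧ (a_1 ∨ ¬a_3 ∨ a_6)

a_1: False, a_2: True, a_3: False, a_4: True, a_5: True, a_6: True, a_7: False, a_8: False, a_9: False, a_10: False

Set a_1 = False.
  then (a_1 ∨ a_6) forces a_6 = True.
  then (a_1 ∨ a_4) forces a_4 = True.
  then (a_1 ∨ ¬a_10 ∨ ¬a_4) forces a_10 = False.
Try a_2 = False:
  (a_2 ∨ a_3 ∨ ¬a_6) forces a_3 = True.
  (¬a_3 ∨ ¬a_4 ∨ a_5) forces a_5 = True.
  clause (¬a_3 ∨ ¬a_5) is falsified — backtrack.
So a_2 = True.
  then (¬a_2 ∨ ¬a_4 ∨ ¬a_9) forces a_9 = False.
  then (¬a_2 ∨ ¬a_8) forces a_8 = False.
  then (a_5 ∨ ¬a_6 ∨ a_8) forces a_5 = True.
  then (¬a_3 ∨ ¬a_5) forces a_3 = False.
Set a_7 = False.
All clauses satisfied.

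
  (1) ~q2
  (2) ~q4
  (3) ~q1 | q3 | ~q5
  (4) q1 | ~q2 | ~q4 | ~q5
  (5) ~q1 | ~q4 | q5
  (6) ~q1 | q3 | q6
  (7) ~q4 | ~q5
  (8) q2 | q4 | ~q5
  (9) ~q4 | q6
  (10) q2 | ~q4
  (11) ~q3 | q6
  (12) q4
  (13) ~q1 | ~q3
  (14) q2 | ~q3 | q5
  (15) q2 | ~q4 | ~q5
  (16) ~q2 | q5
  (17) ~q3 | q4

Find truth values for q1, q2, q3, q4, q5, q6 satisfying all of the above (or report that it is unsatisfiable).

No satisfying assignment exists.

Case q4 = True:
  Clause (~q4) is falsified — contradiction.
Case q4 = False:
  Clause (q4) is falsified — contradiction.
Both cases fail, so the formula is unsatisfiable.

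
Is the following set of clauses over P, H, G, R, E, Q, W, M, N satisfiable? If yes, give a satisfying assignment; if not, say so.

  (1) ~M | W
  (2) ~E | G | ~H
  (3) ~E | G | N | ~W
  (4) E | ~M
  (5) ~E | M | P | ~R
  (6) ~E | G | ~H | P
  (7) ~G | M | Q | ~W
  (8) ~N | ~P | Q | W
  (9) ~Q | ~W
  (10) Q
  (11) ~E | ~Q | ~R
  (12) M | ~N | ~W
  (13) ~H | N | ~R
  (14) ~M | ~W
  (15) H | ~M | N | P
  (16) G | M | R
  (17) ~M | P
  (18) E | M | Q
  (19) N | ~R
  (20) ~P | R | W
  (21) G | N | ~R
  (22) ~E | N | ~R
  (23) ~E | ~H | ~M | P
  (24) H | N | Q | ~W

Unit clause (Q) forces Q = True.
In (~Q | ~W) only ~W is left, so W = False.
In (~M | W) only ~M is left, so M = False.
Set P = True.
  then (~P | R | W) forces R = True.
  then (~E | ~Q | ~R) forces E = False.
  then (N | ~R) forces N = True.
Set H = False.
Set G = True.
All clauses satisfied.

P=T; H=F; G=T; R=T; E=F; Q=T; W=F; M=F; N=T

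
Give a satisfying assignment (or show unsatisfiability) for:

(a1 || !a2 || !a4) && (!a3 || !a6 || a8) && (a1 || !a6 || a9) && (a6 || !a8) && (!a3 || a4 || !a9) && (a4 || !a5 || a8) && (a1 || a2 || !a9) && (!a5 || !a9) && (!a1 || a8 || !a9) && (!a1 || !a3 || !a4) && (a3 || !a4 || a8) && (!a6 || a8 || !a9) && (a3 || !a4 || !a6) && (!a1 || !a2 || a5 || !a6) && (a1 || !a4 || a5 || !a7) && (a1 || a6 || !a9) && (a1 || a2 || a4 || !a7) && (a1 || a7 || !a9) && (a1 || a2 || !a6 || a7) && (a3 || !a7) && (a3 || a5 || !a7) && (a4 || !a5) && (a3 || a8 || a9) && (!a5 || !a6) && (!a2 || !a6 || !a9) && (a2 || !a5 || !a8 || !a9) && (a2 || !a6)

Set a1 = True.
Set a2 = True.
Set a3 = True.
  then (!a1 || !a3 || !a4) forces a4 = False.
  then (a4 || !a5) forces a5 = False.
  then (!a3 || a4 || !a9) forces a9 = False.
  then (!a1 || !a2 || a5 || !a6) forces a6 = False.
  then (a6 || !a8) forces a8 = False.
Set a7 = True.
All clauses satisfied.

a1 = True, a2 = True, a3 = True, a4 = False, a5 = False, a6 = False, a7 = True, a8 = False, a9 = False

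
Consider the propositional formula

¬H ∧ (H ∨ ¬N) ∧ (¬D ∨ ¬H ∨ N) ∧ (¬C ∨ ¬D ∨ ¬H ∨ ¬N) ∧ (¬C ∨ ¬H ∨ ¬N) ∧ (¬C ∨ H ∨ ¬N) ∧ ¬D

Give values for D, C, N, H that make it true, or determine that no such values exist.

Unit clause (¬H) forces H = False.
In (H ∨ ¬N) only ¬N is left, so N = False.
Unit clause (¬D) forces D = False.
Set C = True.
Check each clause:
  (¬H): ¬H holds.
  (H ∨ ¬N): ¬N holds.
  (¬D ∨ ¬H ∨ N): ¬D holds.
  (¬C ∨ ¬D ∨ ¬H ∨ ¬N): ¬D holds.
  (¬C ∨ ¬H ∨ ¬N): ¬H holds.
  (¬C ∨ H ∨ ¬N): ¬N holds.
  (¬D): ¬D holds.
All clauses satisfied.

D = False, C = True, N = False, H = False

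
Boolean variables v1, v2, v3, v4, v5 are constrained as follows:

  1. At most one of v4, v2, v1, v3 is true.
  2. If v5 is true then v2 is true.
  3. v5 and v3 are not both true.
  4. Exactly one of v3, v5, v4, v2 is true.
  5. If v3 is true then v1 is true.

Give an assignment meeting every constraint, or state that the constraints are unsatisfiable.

v1 = False; v2 = False; v3 = False; v4 = True; v5 = False

  (1) {v4, v2, v1, v3}: 1 true — at most one ✓
  (2) v5=F ⇒ v2: vacuous ✓
  (3) v5=F, v3=F — not both ✓
  (4) {v3, v5, v4, v2}: 1 true — exactly one ✓
  (5) v3=F ⇒ v1: vacuous ✓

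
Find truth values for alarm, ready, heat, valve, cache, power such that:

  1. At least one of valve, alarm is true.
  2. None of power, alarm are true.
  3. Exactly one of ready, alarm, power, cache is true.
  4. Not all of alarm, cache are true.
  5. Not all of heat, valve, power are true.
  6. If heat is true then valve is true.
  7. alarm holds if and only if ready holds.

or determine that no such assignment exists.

alarm=F, ready=F, heat=F, valve=T, cache=T, power=F

  (1) {valve, alarm}: 1 true — at least one ✓
  (2) {power, alarm}: 0 true — none ✓
  (3) {ready, alarm, power, cache}: 1 true — exactly one ✓
  (4) {alarm, cache}: 1/2 true — not all ✓
  (5) {heat, valve, power}: 1/3 true — not all ✓
  (6) heat=F ⇒ valve: vacuous ✓
  (7) alarm=F, ready=F — same ✓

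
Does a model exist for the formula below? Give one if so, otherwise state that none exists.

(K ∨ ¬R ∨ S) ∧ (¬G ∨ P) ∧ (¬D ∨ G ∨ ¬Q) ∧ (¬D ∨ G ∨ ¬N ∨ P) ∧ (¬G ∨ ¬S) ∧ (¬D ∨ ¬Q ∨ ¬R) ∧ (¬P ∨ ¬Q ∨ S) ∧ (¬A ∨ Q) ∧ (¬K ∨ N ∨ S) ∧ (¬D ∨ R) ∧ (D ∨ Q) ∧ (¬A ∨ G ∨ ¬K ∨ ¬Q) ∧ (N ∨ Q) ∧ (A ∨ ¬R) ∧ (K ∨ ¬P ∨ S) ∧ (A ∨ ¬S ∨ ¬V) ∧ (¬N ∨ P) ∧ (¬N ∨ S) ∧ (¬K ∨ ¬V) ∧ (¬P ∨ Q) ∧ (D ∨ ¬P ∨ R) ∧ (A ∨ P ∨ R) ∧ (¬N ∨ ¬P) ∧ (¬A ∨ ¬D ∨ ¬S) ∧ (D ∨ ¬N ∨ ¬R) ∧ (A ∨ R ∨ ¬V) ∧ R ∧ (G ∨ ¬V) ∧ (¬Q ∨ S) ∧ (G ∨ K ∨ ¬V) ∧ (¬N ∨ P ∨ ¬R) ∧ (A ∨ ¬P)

V: False, Q: True, D: False, S: True, G: False, A: True, N: False, R: True, P: True, K: False

Unit clause (R) forces R = True.
In (A ∨ ¬R) only A is left, so A = True.
In (¬A ∨ Q) only Q is left, so Q = True.
In (¬Q ∨ S) only S is left, so S = True.
In (¬G ∨ ¬S) only ¬G is left, so G = False.
In (¬D ∨ ¬Q ∨ ¬R) only ¬D is left, so D = False.
In (¬A ∨ G ∨ ¬K ∨ ¬Q) only ¬K is left, so K = False.
In (D ∨ ¬N ∨ ¬R) only ¬N is left, so N = False.
In (G ∨ ¬V) only ¬V is left, so V = False.
Set P = True.
All clauses satisfied.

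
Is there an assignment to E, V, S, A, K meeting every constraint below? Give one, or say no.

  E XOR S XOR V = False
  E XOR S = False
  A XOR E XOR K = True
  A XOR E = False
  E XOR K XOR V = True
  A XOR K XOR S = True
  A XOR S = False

E: False, V: False, S: False, A: False, K: True

E XOR S XOR V = F XOR F XOR F = False ✓
E XOR S = F XOR F = False ✓
A XOR E XOR K = F XOR F XOR T = True ✓
A XOR E = F XOR F = False ✓
E XOR K XOR V = F XOR T XOR F = True ✓
A XOR K XOR S = F XOR T XOR F = True ✓
A XOR S = F XOR F = False ✓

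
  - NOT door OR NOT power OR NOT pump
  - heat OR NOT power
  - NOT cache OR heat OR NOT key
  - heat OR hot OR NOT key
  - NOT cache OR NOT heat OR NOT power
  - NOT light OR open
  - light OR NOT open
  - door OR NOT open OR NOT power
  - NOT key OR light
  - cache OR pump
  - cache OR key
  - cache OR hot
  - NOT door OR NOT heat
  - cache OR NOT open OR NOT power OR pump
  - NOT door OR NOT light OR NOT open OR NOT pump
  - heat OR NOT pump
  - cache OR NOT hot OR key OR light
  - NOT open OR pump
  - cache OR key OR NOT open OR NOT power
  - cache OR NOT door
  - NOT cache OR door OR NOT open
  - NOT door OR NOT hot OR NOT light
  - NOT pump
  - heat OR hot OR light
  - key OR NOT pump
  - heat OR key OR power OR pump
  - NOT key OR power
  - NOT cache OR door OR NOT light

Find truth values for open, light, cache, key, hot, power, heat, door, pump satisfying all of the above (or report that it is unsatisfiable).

open = False, light = False, cache = True, key = False, hot = False, power = False, heat = True, door = False, pump = False

Unit clause (NOT pump) forces pump = False.
In (cache OR pump) only cache is left, so cache = True.
In (NOT open OR pump) only NOT open is left, so open = False.
In (NOT light OR open) only NOT light is left, so light = False.
In (NOT key OR light) only NOT key is left, so key = False.
Set hot = False.
  then (heat OR hot OR light) forces heat = True.
  then (NOT cache OR NOT heat OR NOT power) forces power = False.
  then (NOT door OR NOT heat) forces door = False.
All clauses satisfied.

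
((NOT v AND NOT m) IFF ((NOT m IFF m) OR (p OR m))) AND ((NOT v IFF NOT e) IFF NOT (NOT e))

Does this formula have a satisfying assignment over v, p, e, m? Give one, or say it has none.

v=T; p=F; e=T; m=F

  (NOT v AND NOT m) IFF ((NOT m IFF m) OR (p OR m)) = True
    NOT v AND NOT m = False
      NOT v = False
      NOT m = True
    (NOT m IFF m) OR (p OR m) = False
      NOT m IFF m = False
        NOT m = True
      p OR m = False
  (NOT v IFF NOT e) IFF NOT (NOT e) = True
    NOT v IFF NOT e = True
      NOT v = False
      NOT e = False
    NOT (NOT e) = True
      NOT e = False
Both conjuncts True, so the formula holds.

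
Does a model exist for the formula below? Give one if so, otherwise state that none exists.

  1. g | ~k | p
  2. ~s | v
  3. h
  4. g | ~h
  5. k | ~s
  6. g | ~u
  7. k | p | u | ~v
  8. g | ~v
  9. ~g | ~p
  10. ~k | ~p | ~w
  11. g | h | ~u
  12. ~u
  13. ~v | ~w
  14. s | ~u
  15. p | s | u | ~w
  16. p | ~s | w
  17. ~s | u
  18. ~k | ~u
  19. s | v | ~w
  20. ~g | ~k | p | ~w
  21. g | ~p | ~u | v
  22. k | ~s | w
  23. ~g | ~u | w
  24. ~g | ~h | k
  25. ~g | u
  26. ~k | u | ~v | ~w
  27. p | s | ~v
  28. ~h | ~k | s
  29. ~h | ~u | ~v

Case u = True:
  Clause (~u) is falsified — contradiction.
Case u = False:
  (h) forces h = True.
  (g | ~h) forces g = True.
  Clause (~g | u) is falsified — contradiction.
Both cases fail, so the formula is unsatisfiable.

Unsatisfiable — no assignment works.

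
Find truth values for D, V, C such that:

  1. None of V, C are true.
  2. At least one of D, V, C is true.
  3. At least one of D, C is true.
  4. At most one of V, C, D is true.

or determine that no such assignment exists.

D: True, V: False, C: False

  (1) {V, C}: 0 true — none ✓
  (2) {D, V, C}: 1 true — at least one ✓
  (3) {D, C}: 1 true — at least one ✓
  (4) {V, C, D}: 1 true — at most one ✓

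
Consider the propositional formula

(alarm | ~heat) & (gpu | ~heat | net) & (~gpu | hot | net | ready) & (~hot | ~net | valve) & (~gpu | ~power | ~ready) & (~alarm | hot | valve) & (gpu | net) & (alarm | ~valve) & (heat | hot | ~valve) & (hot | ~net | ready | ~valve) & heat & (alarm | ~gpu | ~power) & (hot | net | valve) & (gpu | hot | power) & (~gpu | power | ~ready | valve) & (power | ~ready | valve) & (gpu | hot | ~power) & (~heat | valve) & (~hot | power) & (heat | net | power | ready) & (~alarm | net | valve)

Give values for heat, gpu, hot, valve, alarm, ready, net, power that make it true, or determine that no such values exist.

Unit clause (heat) forces heat = True.
In (~heat | valve) only valve is left, so valve = True.
In (alarm | ~heat) only alarm is left, so alarm = True.
Set gpu = True.
Set hot = False.
Try ready = False:
  (~gpu | hot | net | ready) forces net = True.
  clause (hot | ~net | ready | ~valve) is falsified — backtrack.
So ready = True.
  then (~gpu | ~power | ~ready) forces power = False.
Set net = False.
All clauses satisfied.

heat: True, gpu: True, hot: False, valve: True, alarm: True, ready: True, net: False, power: False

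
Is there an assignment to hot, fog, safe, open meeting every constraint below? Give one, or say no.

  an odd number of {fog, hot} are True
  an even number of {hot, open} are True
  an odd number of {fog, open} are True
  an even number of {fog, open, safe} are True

hot=T; fog=F; safe=T; open=T

{fog, hot}: 1 true → odd ✓
{hot, open}: 2 true → even ✓
{fog, open}: 1 true → odd ✓
{fog, open, safe}: 2 true → even ✓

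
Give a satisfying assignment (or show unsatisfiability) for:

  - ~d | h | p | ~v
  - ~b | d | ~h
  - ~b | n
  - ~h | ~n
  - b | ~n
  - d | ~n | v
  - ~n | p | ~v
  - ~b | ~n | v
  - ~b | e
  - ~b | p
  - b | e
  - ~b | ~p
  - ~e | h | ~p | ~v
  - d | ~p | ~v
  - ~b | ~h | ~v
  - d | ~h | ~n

b = False, p = False, h = False, d = False, n = False, e = True, v = False

Try b = True:
  (~b | n) forces n = True.
  (~h | ~n) forces h = False.
  (~b | ~n | v) forces v = True.
  (~n | p | ~v) forces p = True.
  clause (~b | ~p) is falsified — backtrack.
So b = False.
  then (b | ~n) forces n = False.
  then (b | e) forces e = True.
Set p = False.
Set h = False.
Set d = False.
Set v = False.
All clauses satisfied.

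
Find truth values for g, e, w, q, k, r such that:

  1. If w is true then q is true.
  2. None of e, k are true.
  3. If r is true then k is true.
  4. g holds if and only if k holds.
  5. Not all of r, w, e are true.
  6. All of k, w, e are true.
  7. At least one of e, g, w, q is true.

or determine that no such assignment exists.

Case e = True:
  Constraint (2) is violated (e=T) — contradiction.
Case e = False:
  Constraint (6) is violated (e=F) — contradiction.
Both cases fail — unsatisfiable.

UNSATISFIABLE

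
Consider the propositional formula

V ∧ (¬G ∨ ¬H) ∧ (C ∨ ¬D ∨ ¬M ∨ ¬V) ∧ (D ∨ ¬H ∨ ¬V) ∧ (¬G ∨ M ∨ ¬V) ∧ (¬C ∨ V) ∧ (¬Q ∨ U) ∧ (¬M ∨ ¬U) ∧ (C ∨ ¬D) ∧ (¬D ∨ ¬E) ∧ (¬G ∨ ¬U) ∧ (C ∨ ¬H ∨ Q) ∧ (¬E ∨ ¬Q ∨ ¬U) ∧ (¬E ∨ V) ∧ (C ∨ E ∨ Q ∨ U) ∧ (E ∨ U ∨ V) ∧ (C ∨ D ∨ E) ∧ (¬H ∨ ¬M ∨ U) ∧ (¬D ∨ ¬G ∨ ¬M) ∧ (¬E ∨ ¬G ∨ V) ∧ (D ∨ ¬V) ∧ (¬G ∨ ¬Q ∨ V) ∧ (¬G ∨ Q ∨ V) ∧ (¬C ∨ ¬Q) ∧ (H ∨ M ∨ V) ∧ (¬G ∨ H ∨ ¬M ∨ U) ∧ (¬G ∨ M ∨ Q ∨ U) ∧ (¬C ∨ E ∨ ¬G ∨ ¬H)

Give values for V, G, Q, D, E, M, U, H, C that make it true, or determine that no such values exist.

Unit clause (V) forces V = True.
In (D ∨ ¬V) only D is left, so D = True.
In (C ∨ ¬D) only C is left, so C = True.
In (¬D ∨ ¬E) only ¬E is left, so E = False.
In (¬C ∨ ¬Q) only ¬Q is left, so Q = False.
Try G = True:
  (¬G ∨ ¬H) forces H = False.
  (¬G ∨ M ∨ ¬V) forces M = True.
  clause (¬D ∨ ¬G ∨ ¬M) is falsified — backtrack.
So G = False.
Set M = False.
Set U = True.
Set H = True.
All clauses satisfied.

V=T; G=F; Q=F; D=T; E=F; M=F; U=T; H=T; C=T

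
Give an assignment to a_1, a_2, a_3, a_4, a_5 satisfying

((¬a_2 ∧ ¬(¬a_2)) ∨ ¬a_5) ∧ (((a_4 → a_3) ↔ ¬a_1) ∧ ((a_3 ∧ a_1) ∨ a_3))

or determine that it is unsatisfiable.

a_1 = False, a_2 = False, a_3 = True, a_4 = True, a_5 = False

  (¬a_2 ∧ ¬(¬a_2)) ∨ ¬a_5 = True
    ¬a_2 ∧ ¬(¬a_2) = False
      ¬a_2 = True
      ¬(¬a_2) = False
        ¬a_2 = True
    ¬a_5 = True
  ((a_4 → a_3) ↔ ¬a_1) ∧ ((a_3 ∧ a_1) ∨ a_3) = True
    (a_4 → a_3) ↔ ¬a_1 = True
      a_4 → a_3 = True
      ¬a_1 = True
    (a_3 ∧ a_1) ∨ a_3 = True
      a_3 ∧ a_1 = False
Both conjuncts True, so the formula holds.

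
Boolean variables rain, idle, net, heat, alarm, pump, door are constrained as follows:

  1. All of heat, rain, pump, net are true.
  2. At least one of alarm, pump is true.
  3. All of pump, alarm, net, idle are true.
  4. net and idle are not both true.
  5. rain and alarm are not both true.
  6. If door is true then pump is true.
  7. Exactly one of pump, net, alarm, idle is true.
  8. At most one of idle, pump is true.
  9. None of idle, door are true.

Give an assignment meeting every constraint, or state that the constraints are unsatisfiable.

Unsatisfiable

Case idle = True:
  Constraint (9) is violated (idle=T) — contradiction.
Case idle = False:
  Constraint (3) is violated (idle=F) — contradiction.
Both cases fail — unsatisfiable.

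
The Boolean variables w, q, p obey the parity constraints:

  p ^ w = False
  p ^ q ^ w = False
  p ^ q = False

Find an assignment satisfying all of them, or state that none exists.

w = False; q = False; p = False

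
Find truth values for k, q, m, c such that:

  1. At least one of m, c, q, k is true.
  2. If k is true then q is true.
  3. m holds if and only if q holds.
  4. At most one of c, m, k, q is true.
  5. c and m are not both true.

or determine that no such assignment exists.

k: False; q: False; m: False; c: True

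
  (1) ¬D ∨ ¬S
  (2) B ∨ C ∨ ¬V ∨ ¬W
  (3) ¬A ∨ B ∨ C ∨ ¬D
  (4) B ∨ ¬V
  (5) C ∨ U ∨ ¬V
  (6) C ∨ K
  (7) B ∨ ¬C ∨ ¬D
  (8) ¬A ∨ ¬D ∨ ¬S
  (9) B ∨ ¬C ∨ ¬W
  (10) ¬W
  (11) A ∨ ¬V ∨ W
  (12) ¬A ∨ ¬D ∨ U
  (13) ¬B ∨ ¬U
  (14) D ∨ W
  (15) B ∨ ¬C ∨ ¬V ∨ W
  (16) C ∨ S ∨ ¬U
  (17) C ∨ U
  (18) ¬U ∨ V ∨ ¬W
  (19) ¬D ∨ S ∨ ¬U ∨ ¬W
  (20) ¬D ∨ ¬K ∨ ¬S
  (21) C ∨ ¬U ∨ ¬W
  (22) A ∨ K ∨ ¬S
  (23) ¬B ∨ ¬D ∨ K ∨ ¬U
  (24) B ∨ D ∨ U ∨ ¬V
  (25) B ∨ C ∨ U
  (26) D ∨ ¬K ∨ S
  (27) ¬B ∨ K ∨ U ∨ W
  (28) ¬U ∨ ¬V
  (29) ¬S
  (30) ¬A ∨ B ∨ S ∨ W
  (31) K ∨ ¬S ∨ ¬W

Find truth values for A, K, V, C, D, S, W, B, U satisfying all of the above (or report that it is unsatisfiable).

A = False, K = True, V = False, C = True, D = True, S = False, W = False, B = True, U = False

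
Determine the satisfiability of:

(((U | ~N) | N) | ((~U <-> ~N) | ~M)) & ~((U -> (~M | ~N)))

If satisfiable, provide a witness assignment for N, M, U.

N = True; M = True; U = True

  ((U | ~N) | N) | ((~U <-> ~N) | ~M) = True
    (U | ~N) | N = True
      U | ~N = True
        ~N = False
    (~U <-> ~N) | ~M = True
      ~U <-> ~N = True
        ~U = False
        ~N = False
      ~M = False
  ~((U -> (~M | ~N))) = True
    U -> (~M | ~N) = False
      ~M | ~N = False
        ~M = False
        ~N = False
Both conjuncts True, so the formula holds.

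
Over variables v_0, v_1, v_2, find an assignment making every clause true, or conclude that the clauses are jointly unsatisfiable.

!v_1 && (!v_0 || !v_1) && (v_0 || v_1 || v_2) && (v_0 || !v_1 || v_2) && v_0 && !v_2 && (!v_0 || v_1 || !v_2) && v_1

UNSATISFIABLE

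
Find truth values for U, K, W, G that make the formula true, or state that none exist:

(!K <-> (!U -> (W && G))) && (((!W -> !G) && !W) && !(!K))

U: False; K: True; W: False; G: False

  !K <-> (!U -> (W && G)) = True
    !K = False
    !U -> (W && G) = False
      !U = True
      W && G = False
  ((!W -> !G) && !W) && !(!K) = True
    (!W -> !G) && !W = True
      !W -> !G = True
        !W = True
        !G = True
      !W = True
    !(!K) = True
      !K = False
Both conjuncts True, so the formula holds.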